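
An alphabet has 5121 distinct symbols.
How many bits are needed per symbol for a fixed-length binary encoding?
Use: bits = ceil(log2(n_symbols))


log2(5121) = 12.3222
Bracket: 2^12 = 4096 < 5121 <= 2^13 = 8192
So ceil(log2(5121)) = 13

bits = ceil(log2(5121)) = ceil(12.3222) = 13 bits


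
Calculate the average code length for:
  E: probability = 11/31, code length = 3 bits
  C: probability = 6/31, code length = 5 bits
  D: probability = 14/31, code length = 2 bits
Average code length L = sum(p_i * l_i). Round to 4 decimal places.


Weighted contributions p_i * l_i:
  E: (11/31) * 3 = 33/31
  C: (6/31) * 5 = 30/31
  D: (14/31) * 2 = 28/31
Sum = (33 + 30 + 28)/31 = 91/31

L = 91/31 = 2.9355 bits/symbol


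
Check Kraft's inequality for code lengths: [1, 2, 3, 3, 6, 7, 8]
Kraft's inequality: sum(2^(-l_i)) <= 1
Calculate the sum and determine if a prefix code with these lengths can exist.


Sum = 2^(-1) + 2^(-2) + 2^(-3) + 2^(-3) + 2^(-6) + 2^(-7) + 2^(-8)
    = 0.5 + 0.25 + 0.125 + 0.125 + 0.015625 + 0.0078125 + 0.00390625
    = 263/256 = 1.02734375
Since 1.02734375 > 1, Kraft's inequality is NOT satisfied.
A prefix code with these lengths CANNOT exist.

Kraft sum = 1.02734375. Not satisfied.


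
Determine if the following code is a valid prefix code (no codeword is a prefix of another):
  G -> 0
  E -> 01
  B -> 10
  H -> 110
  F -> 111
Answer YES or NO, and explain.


Checking each pair (does one codeword prefix another?):
  G='0' vs E='01': prefix -- VIOLATION

NO -- this is NOT a valid prefix code. G (0) is a prefix of E (01).


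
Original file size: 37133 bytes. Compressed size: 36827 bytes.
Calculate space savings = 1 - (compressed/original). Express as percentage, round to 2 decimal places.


ratio = compressed/original = 36827/37133 = 0.991759
savings = 1 - ratio = 1 - 0.991759 = 0.008241
as a percentage: 0.008241 * 100 = 0.82%

Space savings = 1 - 36827/37133 = 0.82%


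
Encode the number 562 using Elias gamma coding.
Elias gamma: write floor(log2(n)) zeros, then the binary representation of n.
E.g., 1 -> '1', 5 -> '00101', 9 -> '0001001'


num_bits = floor(log2(562)) + 1 = 10
leading_zeros = num_bits - 1 = 9
binary(562) = 1000110010

Elias gamma(562) = '000000000' + '1000110010' = 0000000001000110010 (19 bits)


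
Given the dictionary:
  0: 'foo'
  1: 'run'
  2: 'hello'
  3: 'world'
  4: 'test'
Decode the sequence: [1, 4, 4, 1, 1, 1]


Look up each index in the dictionary:
  1 -> 'run'
  4 -> 'test'
  4 -> 'test'
  1 -> 'run'
  1 -> 'run'
  1 -> 'run'

Decoded: "run test test run run run"


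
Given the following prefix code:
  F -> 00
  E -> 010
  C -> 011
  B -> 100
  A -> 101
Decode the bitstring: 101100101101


Decoding step by step:
Bits 101 -> A
Bits 100 -> B
Bits 101 -> A
Bits 101 -> A


Decoded message: ABAA


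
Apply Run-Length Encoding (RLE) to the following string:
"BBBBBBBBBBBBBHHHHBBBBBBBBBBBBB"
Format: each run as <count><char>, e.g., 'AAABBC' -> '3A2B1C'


Scanning runs left to right:
  i=0: run of 'B' x 13 -> '13B'
  i=13: run of 'H' x 4 -> '4H'
  i=17: run of 'B' x 13 -> '13B'

RLE = 13B4H13B


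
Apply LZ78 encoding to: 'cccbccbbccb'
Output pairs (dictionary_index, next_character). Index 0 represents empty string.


LZ78 encoding steps:
Dictionary: {0: ''}
Step 1: w='' (idx 0), next='c' -> output (0, 'c'), add 'c' as idx 1
Step 2: w='c' (idx 1), next='c' -> output (1, 'c'), add 'cc' as idx 2
Step 3: w='' (idx 0), next='b' -> output (0, 'b'), add 'b' as idx 3
Step 4: w='cc' (idx 2), next='b' -> output (2, 'b'), add 'ccb' as idx 4
Step 5: w='b' (idx 3), next='c' -> output (3, 'c'), add 'bc' as idx 5
Step 6: w='c' (idx 1), next='b' -> output (1, 'b'), add 'cb' as idx 6


Encoded: [(0, 'c'), (1, 'c'), (0, 'b'), (2, 'b'), (3, 'c'), (1, 'b')]


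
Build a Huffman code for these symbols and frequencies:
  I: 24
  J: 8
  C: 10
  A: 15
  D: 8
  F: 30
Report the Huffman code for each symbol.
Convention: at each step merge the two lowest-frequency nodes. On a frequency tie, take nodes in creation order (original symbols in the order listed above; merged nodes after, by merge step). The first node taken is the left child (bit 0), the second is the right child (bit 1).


Huffman tree construction:
Step 1: Merge J(8) + D(8) = 16
Step 2: Merge C(10) + A(15) = 25
Step 3: Merge (J+D)(16) + I(24) = 40
Step 4: Merge (C+A)(25) + F(30) = 55
Step 5: Merge ((J+D)+I)(40) + ((C+A)+F)(55) = 95
Read each symbol's code off the tree from the root (left child = 0, right child = 1).

Codes:
  I: 01 (length 2)
  J: 000 (length 3)
  C: 100 (length 3)
  A: 101 (length 3)
  D: 001 (length 3)
  F: 11 (length 2)
Average code length: 231/95 = 2.4316 bits/symbol


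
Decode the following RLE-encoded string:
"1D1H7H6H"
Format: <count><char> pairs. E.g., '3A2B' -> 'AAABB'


Expanding each <count><char> pair:
  1D -> 'D'
  1H -> 'H'
  7H -> 'HHHHHHH'
  6H -> 'HHHHHH'

Decoded = DHHHHHHHHHHHHHH


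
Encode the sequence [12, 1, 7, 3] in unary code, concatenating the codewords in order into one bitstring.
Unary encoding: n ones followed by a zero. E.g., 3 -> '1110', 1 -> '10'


Encode each number as n ones followed by a terminating 0:
  12 -> 1111111111110 (13 bits)
  1 -> 10 (2 bits)
  7 -> 11111110 (8 bits)
  3 -> 1110 (4 bits)
Total length = 13 + 2 + 8 + 4 = 27 bits.

Unary([12, 1, 7, 3]) = 111111111111010111111101110 (27 bits)


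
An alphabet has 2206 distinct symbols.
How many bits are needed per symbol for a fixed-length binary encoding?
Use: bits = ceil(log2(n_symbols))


log2(2206) = 11.1072
Bracket: 2^11 = 2048 < 2206 <= 2^12 = 4096
So ceil(log2(2206)) = 12

bits = ceil(log2(2206)) = ceil(11.1072) = 12 bits


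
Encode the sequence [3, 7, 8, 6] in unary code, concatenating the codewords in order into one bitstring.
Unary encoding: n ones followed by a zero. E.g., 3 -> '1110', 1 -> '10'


Encode each number as n ones followed by a terminating 0:
  3 -> 1110 (4 bits)
  7 -> 11111110 (8 bits)
  8 -> 111111110 (9 bits)
  6 -> 1111110 (7 bits)
Total length = 4 + 8 + 9 + 7 = 28 bits.

Unary([3, 7, 8, 6]) = 1110111111101111111101111110 (28 bits)


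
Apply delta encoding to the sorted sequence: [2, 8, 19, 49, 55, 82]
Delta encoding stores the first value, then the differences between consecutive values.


First value: 2
Deltas:
  8 - 2 = 6
  19 - 8 = 11
  49 - 19 = 30
  55 - 49 = 6
  82 - 55 = 27


Delta encoded: [2, 6, 11, 30, 6, 27]


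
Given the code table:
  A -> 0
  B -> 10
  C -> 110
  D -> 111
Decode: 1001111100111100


Decoding:
10 -> B
0 -> A
111 -> D
110 -> C
0 -> A
111 -> D
10 -> B
0 -> A


Result: BADCADBA


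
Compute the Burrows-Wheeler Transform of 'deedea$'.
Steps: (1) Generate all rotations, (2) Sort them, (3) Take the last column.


Rotations (sorted):
  0: $deedea -> last char: a
  1: a$deede -> last char: e
  2: dea$dee -> last char: e
  3: deedea$ -> last char: $
  4: ea$deed -> last char: d
  5: edea$de -> last char: e
  6: eedea$d -> last char: d


BWT = aee$ded


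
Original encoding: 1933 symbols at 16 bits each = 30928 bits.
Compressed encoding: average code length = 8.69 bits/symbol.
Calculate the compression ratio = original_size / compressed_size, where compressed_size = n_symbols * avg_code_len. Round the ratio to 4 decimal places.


original_size = n_symbols * orig_bits = 1933 * 16 = 30928 bits
compressed_size = n_symbols * avg_code_len = 1933 * 8.69 = 16797.77 bits
ratio = original_size / compressed_size = 30928 / 16797.77 = 1.8412

Compression ratio = 1.8412


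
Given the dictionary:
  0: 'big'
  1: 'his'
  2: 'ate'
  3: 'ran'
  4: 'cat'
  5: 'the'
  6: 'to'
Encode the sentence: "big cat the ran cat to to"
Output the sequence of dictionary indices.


Look up each word in the dictionary:
  'big' -> 0
  'cat' -> 4
  'the' -> 5
  'ran' -> 3
  'cat' -> 4
  'to' -> 6
  'to' -> 6

Encoded: [0, 4, 5, 3, 4, 6, 6]


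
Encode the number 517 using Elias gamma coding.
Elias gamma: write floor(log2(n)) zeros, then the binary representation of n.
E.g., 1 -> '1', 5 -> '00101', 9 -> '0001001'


num_bits = floor(log2(517)) + 1 = 10
leading_zeros = num_bits - 1 = 9
binary(517) = 1000000101

Elias gamma(517) = '000000000' + '1000000101' = 0000000001000000101 (19 bits)


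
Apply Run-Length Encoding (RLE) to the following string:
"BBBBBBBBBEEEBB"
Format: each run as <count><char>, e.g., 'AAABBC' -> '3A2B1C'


Scanning runs left to right:
  i=0: run of 'B' x 9 -> '9B'
  i=9: run of 'E' x 3 -> '3E'
  i=12: run of 'B' x 2 -> '2B'

RLE = 9B3E2B


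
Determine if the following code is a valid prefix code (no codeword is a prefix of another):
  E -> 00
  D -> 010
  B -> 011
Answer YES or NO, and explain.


Checking each pair (does one codeword prefix another?):
  E='00' vs D='010': no prefix
  E='00' vs B='011': no prefix
  D='010' vs E='00': no prefix
  D='010' vs B='011': no prefix
  B='011' vs E='00': no prefix
  B='011' vs D='010': no prefix
No violation found over all pairs.

YES -- this is a valid prefix code. No codeword is a prefix of any other codeword.


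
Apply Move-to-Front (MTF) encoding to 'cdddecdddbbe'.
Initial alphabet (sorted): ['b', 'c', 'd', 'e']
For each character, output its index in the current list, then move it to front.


MTF encoding:
'c': index 1 in ['b', 'c', 'd', 'e'] -> ['c', 'b', 'd', 'e']
'd': index 2 in ['c', 'b', 'd', 'e'] -> ['d', 'c', 'b', 'e']
'd': index 0 in ['d', 'c', 'b', 'e'] -> ['d', 'c', 'b', 'e']
'd': index 0 in ['d', 'c', 'b', 'e'] -> ['d', 'c', 'b', 'e']
'e': index 3 in ['d', 'c', 'b', 'e'] -> ['e', 'd', 'c', 'b']
'c': index 2 in ['e', 'd', 'c', 'b'] -> ['c', 'e', 'd', 'b']
'd': index 2 in ['c', 'e', 'd', 'b'] -> ['d', 'c', 'e', 'b']
'd': index 0 in ['d', 'c', 'e', 'b'] -> ['d', 'c', 'e', 'b']
'd': index 0 in ['d', 'c', 'e', 'b'] -> ['d', 'c', 'e', 'b']
'b': index 3 in ['d', 'c', 'e', 'b'] -> ['b', 'd', 'c', 'e']
'b': index 0 in ['b', 'd', 'c', 'e'] -> ['b', 'd', 'c', 'e']
'e': index 3 in ['b', 'd', 'c', 'e'] -> ['e', 'b', 'd', 'c']


Output: [1, 2, 0, 0, 3, 2, 2, 0, 0, 3, 0, 3]


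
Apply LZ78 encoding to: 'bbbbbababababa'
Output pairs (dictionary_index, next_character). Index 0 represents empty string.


LZ78 encoding steps:
Dictionary: {0: ''}
Step 1: w='' (idx 0), next='b' -> output (0, 'b'), add 'b' as idx 1
Step 2: w='b' (idx 1), next='b' -> output (1, 'b'), add 'bb' as idx 2
Step 3: w='bb' (idx 2), next='a' -> output (2, 'a'), add 'bba' as idx 3
Step 4: w='b' (idx 1), next='a' -> output (1, 'a'), add 'ba' as idx 4
Step 5: w='ba' (idx 4), next='b' -> output (4, 'b'), add 'bab' as idx 5
Step 6: w='' (idx 0), next='a' -> output (0, 'a'), add 'a' as idx 6
Step 7: w='ba' (idx 4), end of input -> output (4, '')


Encoded: [(0, 'b'), (1, 'b'), (2, 'a'), (1, 'a'), (4, 'b'), (0, 'a'), (4, '')]


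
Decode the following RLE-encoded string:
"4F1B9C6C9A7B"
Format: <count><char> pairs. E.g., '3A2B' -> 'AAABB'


Expanding each <count><char> pair:
  4F -> 'FFFF'
  1B -> 'B'
  9C -> 'CCCCCCCCC'
  6C -> 'CCCCCC'
  9A -> 'AAAAAAAAA'
  7B -> 'BBBBBBB'

Decoded = FFFFBCCCCCCCCCCCCCCCAAAAAAAAABBBBBBB


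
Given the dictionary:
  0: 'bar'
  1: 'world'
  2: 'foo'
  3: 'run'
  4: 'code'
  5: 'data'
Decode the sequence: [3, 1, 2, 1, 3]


Look up each index in the dictionary:
  3 -> 'run'
  1 -> 'world'
  2 -> 'foo'
  1 -> 'world'
  3 -> 'run'

Decoded: "run world foo world run"


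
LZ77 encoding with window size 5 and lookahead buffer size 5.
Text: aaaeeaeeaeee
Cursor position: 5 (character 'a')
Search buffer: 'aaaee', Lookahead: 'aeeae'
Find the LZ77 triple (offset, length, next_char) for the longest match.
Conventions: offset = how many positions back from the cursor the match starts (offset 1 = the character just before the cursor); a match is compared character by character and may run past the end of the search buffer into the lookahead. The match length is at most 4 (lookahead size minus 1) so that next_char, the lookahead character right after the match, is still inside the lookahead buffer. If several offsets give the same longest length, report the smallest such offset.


Try each offset into the search buffer:
  offset=1 (pos 4, char 'e'): match length 0
  offset=2 (pos 3, char 'e'): match length 0
  offset=3 (pos 2, char 'a'): match length 4
  offset=4 (pos 1, char 'a'): match length 1
  offset=5 (pos 0, char 'a'): match length 1
Longest match has length 4 at offset 3.
next_char = character at position 5 + 4 = 9 -> 'e'

Best match: offset=3, length=4 (matching 'aeea' starting at position 2)
LZ77 triple: (3, 4, 'e')


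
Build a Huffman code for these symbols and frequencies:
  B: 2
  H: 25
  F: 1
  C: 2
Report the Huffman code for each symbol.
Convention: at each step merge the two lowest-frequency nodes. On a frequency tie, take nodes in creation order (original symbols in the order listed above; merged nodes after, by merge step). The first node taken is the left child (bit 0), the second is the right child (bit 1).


Huffman tree construction:
Step 1: Merge F(1) + B(2) = 3
Step 2: Merge C(2) + (F+B)(3) = 5
Step 3: Merge (C+(F+B))(5) + H(25) = 30
Read each symbol's code off the tree from the root (left child = 0, right child = 1).

Codes:
  B: 011 (length 3)
  H: 1 (length 1)
  F: 010 (length 3)
  C: 00 (length 2)
Average code length: 38/30 = 1.2667 bits/symbol


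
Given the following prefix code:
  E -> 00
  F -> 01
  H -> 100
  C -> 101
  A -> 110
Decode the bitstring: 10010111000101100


Decoding step by step:
Bits 100 -> H
Bits 101 -> C
Bits 110 -> A
Bits 00 -> E
Bits 101 -> C
Bits 100 -> H


Decoded message: HCAECH


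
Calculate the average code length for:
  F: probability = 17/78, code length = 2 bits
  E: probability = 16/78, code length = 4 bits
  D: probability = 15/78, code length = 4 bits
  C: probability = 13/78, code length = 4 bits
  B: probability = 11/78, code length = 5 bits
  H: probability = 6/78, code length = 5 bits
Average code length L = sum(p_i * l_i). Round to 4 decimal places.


Weighted contributions p_i * l_i:
  F: (17/78) * 2 = 34/78
  E: (16/78) * 4 = 64/78
  D: (15/78) * 4 = 60/78
  C: (13/78) * 4 = 52/78
  B: (11/78) * 5 = 55/78
  H: (6/78) * 5 = 30/78
Sum = (34 + 64 + 60 + 52 + 55 + 30)/78 = 295/78

L = 295/78 = 3.7821 bits/symbol


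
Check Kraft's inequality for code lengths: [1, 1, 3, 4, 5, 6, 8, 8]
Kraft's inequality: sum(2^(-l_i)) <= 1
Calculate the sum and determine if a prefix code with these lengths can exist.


Sum = 2^(-1) + 2^(-1) + 2^(-3) + 2^(-4) + 2^(-5) + 2^(-6) + 2^(-8) + 2^(-8)
    = 0.5 + 0.5 + 0.125 + 0.0625 + 0.03125 + 0.015625 + 0.00390625 + 0.00390625
    = 318/256 = 1.2421875
Since 1.2421875 > 1, Kraft's inequality is NOT satisfied.
A prefix code with these lengths CANNOT exist.

Kraft sum = 1.2421875. Not satisfied.


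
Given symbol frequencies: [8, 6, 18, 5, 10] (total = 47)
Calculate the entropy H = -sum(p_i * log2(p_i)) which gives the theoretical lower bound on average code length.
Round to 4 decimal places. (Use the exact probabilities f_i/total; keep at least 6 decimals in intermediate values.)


Per-symbol terms -p_i * log2(p_i) with p_i = f_i/47:
  p = 8/47 = 0.170213: log2(p) = -2.554589, -p*log2(p) = 0.434824
  p = 6/47 = 0.127660: log2(p) = -2.969626, -p*log2(p) = 0.379101
  p = 18/47 = 0.382979: log2(p) = -1.384664, -p*log2(p) = 0.530297
  p = 5/47 = 0.106383: log2(p) = -3.232661, -p*log2(p) = 0.343900
  p = 10/47 = 0.212766: log2(p) = -2.232661, -p*log2(p) = 0.475034
H = 0.434824 + 0.379101 + 0.530297 + 0.343900 + 0.475034 = 2.163156

H = 2.1632 bits/symbol


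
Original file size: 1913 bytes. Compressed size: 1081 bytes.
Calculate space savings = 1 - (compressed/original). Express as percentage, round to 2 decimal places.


ratio = compressed/original = 1081/1913 = 0.565081
savings = 1 - ratio = 1 - 0.565081 = 0.434919
as a percentage: 0.434919 * 100 = 43.49%

Space savings = 1 - 1081/1913 = 43.49%


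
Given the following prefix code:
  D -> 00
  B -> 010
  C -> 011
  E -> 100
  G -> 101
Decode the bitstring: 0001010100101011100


Decoding step by step:
Bits 00 -> D
Bits 010 -> B
Bits 101 -> G
Bits 00 -> D
Bits 101 -> G
Bits 011 -> C
Bits 100 -> E


Decoded message: DBGDGCE


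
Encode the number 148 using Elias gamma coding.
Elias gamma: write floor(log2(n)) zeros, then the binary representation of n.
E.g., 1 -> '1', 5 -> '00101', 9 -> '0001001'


num_bits = floor(log2(148)) + 1 = 8
leading_zeros = num_bits - 1 = 7
binary(148) = 10010100

Elias gamma(148) = '0000000' + '10010100' = 000000010010100 (15 bits)


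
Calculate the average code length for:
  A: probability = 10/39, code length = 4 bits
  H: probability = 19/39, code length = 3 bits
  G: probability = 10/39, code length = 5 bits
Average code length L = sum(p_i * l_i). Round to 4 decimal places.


Weighted contributions p_i * l_i:
  A: (10/39) * 4 = 40/39
  H: (19/39) * 3 = 57/39
  G: (10/39) * 5 = 50/39
Sum = (40 + 57 + 50)/39 = 147/39

L = 147/39 = 3.7692 bits/symbol


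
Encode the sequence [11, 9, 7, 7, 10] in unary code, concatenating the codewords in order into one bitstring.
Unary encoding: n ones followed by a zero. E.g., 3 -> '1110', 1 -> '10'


Encode each number as n ones followed by a terminating 0:
  11 -> 111111111110 (12 bits)
  9 -> 1111111110 (10 bits)
  7 -> 11111110 (8 bits)
  7 -> 11111110 (8 bits)
  10 -> 11111111110 (11 bits)
Total length = 12 + 10 + 8 + 8 + 11 = 49 bits.

Unary([11, 9, 7, 7, 10]) = 1111111111101111111110111111101111111011111111110 (49 bits)


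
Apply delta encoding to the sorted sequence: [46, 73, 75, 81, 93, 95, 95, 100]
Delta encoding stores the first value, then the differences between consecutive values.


First value: 46
Deltas:
  73 - 46 = 27
  75 - 73 = 2
  81 - 75 = 6
  93 - 81 = 12
  95 - 93 = 2
  95 - 95 = 0
  100 - 95 = 5


Delta encoded: [46, 27, 2, 6, 12, 2, 0, 5]


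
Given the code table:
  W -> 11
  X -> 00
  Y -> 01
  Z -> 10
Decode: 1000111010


Decoding:
10 -> Z
00 -> X
11 -> W
10 -> Z
10 -> Z


Result: ZXWZZ


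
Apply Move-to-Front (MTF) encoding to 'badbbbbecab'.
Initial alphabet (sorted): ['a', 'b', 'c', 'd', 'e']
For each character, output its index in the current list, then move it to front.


MTF encoding:
'b': index 1 in ['a', 'b', 'c', 'd', 'e'] -> ['b', 'a', 'c', 'd', 'e']
'a': index 1 in ['b', 'a', 'c', 'd', 'e'] -> ['a', 'b', 'c', 'd', 'e']
'd': index 3 in ['a', 'b', 'c', 'd', 'e'] -> ['d', 'a', 'b', 'c', 'e']
'b': index 2 in ['d', 'a', 'b', 'c', 'e'] -> ['b', 'd', 'a', 'c', 'e']
'b': index 0 in ['b', 'd', 'a', 'c', 'e'] -> ['b', 'd', 'a', 'c', 'e']
'b': index 0 in ['b', 'd', 'a', 'c', 'e'] -> ['b', 'd', 'a', 'c', 'e']
'b': index 0 in ['b', 'd', 'a', 'c', 'e'] -> ['b', 'd', 'a', 'c', 'e']
'e': index 4 in ['b', 'd', 'a', 'c', 'e'] -> ['e', 'b', 'd', 'a', 'c']
'c': index 4 in ['e', 'b', 'd', 'a', 'c'] -> ['c', 'e', 'b', 'd', 'a']
'a': index 4 in ['c', 'e', 'b', 'd', 'a'] -> ['a', 'c', 'e', 'b', 'd']
'b': index 3 in ['a', 'c', 'e', 'b', 'd'] -> ['b', 'a', 'c', 'e', 'd']


Output: [1, 1, 3, 2, 0, 0, 0, 4, 4, 4, 3]


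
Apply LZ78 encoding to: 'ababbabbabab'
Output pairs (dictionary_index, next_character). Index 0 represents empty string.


LZ78 encoding steps:
Dictionary: {0: ''}
Step 1: w='' (idx 0), next='a' -> output (0, 'a'), add 'a' as idx 1
Step 2: w='' (idx 0), next='b' -> output (0, 'b'), add 'b' as idx 2
Step 3: w='a' (idx 1), next='b' -> output (1, 'b'), add 'ab' as idx 3
Step 4: w='b' (idx 2), next='a' -> output (2, 'a'), add 'ba' as idx 4
Step 5: w='b' (idx 2), next='b' -> output (2, 'b'), add 'bb' as idx 5
Step 6: w='ab' (idx 3), next='a' -> output (3, 'a'), add 'aba' as idx 6
Step 7: w='b' (idx 2), end of input -> output (2, '')


Encoded: [(0, 'a'), (0, 'b'), (1, 'b'), (2, 'a'), (2, 'b'), (3, 'a'), (2, '')]


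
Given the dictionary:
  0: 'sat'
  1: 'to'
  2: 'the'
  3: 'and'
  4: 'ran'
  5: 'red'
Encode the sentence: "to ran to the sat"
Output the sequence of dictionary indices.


Look up each word in the dictionary:
  'to' -> 1
  'ran' -> 4
  'to' -> 1
  'the' -> 2
  'sat' -> 0

Encoded: [1, 4, 1, 2, 0]


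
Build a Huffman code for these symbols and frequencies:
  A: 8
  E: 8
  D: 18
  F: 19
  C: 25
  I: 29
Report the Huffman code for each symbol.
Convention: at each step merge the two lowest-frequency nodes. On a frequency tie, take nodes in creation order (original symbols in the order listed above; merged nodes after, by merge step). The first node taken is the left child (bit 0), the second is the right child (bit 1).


Huffman tree construction:
Step 1: Merge A(8) + E(8) = 16
Step 2: Merge (A+E)(16) + D(18) = 34
Step 3: Merge F(19) + C(25) = 44
Step 4: Merge I(29) + ((A+E)+D)(34) = 63
Step 5: Merge (F+C)(44) + (I+((A+E)+D))(63) = 107
Read each symbol's code off the tree from the root (left child = 0, right child = 1).

Codes:
  A: 1100 (length 4)
  E: 1101 (length 4)
  D: 111 (length 3)
  F: 00 (length 2)
  C: 01 (length 2)
  I: 10 (length 2)
Average code length: 264/107 = 2.4673 bits/symbol


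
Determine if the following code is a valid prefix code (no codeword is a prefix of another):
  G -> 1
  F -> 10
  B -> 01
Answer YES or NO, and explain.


Checking each pair (does one codeword prefix another?):
  G='1' vs F='10': prefix -- VIOLATION

NO -- this is NOT a valid prefix code. G (1) is a prefix of F (10).


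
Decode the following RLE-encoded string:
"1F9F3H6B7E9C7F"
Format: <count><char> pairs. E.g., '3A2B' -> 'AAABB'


Expanding each <count><char> pair:
  1F -> 'F'
  9F -> 'FFFFFFFFF'
  3H -> 'HHH'
  6B -> 'BBBBBB'
  7E -> 'EEEEEEE'
  9C -> 'CCCCCCCCC'
  7F -> 'FFFFFFF'

Decoded = FFFFFFFFFFHHHBBBBBBEEEEEEECCCCCCCCCFFFFFFF


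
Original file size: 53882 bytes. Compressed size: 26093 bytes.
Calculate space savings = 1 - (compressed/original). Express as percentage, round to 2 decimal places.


ratio = compressed/original = 26093/53882 = 0.484262
savings = 1 - ratio = 1 - 0.484262 = 0.515738
as a percentage: 0.515738 * 100 = 51.57%

Space savings = 1 - 26093/53882 = 51.57%


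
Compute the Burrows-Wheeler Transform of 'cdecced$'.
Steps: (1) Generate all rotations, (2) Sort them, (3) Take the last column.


Rotations (sorted):
  0: $cdecced -> last char: d
  1: cced$cde -> last char: e
  2: cdecced$ -> last char: $
  3: ced$cdec -> last char: c
  4: d$cdecce -> last char: e
  5: decced$c -> last char: c
  6: ecced$cd -> last char: d
  7: ed$cdecc -> last char: c


BWT = de$cecdc


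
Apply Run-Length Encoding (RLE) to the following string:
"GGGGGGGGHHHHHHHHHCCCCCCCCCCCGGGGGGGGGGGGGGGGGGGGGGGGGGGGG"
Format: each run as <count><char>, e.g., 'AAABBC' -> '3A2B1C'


Scanning runs left to right:
  i=0: run of 'G' x 8 -> '8G'
  i=8: run of 'H' x 9 -> '9H'
  i=17: run of 'C' x 11 -> '11C'
  i=28: run of 'G' x 29 -> '29G'

RLE = 8G9H11C29G


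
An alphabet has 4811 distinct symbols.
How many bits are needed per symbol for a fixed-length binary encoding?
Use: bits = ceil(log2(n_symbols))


log2(4811) = 12.2321
Bracket: 2^12 = 4096 < 4811 <= 2^13 = 8192
So ceil(log2(4811)) = 13

bits = ceil(log2(4811)) = ceil(12.2321) = 13 bits


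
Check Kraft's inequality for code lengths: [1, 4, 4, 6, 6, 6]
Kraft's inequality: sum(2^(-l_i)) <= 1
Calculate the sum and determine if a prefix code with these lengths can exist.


Sum = 2^(-1) + 2^(-4) + 2^(-4) + 2^(-6) + 2^(-6) + 2^(-6)
    = 0.5 + 0.0625 + 0.0625 + 0.015625 + 0.015625 + 0.015625
    = 43/64 = 0.671875
Since 0.671875 <= 1, Kraft's inequality IS satisfied.
A prefix code with these lengths CAN exist.

Kraft sum = 0.671875. Satisfied.


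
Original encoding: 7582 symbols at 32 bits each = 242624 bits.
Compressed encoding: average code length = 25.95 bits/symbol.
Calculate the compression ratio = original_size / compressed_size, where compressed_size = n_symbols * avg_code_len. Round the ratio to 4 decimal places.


original_size = n_symbols * orig_bits = 7582 * 32 = 242624 bits
compressed_size = n_symbols * avg_code_len = 7582 * 25.95 = 196752.9 bits
ratio = original_size / compressed_size = 242624 / 196752.9 = 1.2331

Compression ratio = 1.2331


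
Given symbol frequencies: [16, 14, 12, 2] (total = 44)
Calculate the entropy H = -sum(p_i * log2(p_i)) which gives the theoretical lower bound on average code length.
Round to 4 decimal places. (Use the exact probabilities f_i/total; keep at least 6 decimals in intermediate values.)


Per-symbol terms -p_i * log2(p_i) with p_i = f_i/44:
  p = 16/44 = 0.363636: log2(p) = -1.459432, -p*log2(p) = 0.530702
  p = 14/44 = 0.318182: log2(p) = -1.652077, -p*log2(p) = 0.525661
  p = 12/44 = 0.272727: log2(p) = -1.874469, -p*log2(p) = 0.511219
  p = 2/44 = 0.045455: log2(p) = -4.459432, -p*log2(p) = 0.202701
H = 0.530702 + 0.525661 + 0.511219 + 0.202701 = 1.770283

H = 1.7703 bits/symbol


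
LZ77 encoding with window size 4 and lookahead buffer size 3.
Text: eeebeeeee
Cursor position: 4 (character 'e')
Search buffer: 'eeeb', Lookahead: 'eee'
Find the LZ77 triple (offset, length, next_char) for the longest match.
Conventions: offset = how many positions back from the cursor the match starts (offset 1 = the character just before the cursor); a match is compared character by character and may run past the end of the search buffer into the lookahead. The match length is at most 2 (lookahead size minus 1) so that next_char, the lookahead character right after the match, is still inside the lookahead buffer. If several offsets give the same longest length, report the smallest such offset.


Try each offset into the search buffer:
  offset=1 (pos 3, char 'b'): match length 0
  offset=2 (pos 2, char 'e'): match length 1
  offset=3 (pos 1, char 'e'): match length 2
  offset=4 (pos 0, char 'e'): match length 2
Longest match has length 2, found at offsets 3, 4; take the smallest, offset 3.
next_char = character at position 4 + 2 = 6 -> 'e'

Best match: offset=3, length=2 (matching 'ee' starting at position 1)
LZ77 triple: (3, 2, 'e')


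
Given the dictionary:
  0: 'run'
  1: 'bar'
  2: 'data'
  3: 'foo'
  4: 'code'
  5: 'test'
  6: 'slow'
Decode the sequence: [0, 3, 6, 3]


Look up each index in the dictionary:
  0 -> 'run'
  3 -> 'foo'
  6 -> 'slow'
  3 -> 'foo'

Decoded: "run foo slow foo"


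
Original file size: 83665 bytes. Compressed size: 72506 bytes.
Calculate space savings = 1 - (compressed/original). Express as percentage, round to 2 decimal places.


ratio = compressed/original = 72506/83665 = 0.866623
savings = 1 - ratio = 1 - 0.866623 = 0.133377
as a percentage: 0.133377 * 100 = 13.34%

Space savings = 1 - 72506/83665 = 13.34%


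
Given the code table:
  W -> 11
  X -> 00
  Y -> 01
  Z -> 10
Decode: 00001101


Decoding:
00 -> X
00 -> X
11 -> W
01 -> Y


Result: XXWY


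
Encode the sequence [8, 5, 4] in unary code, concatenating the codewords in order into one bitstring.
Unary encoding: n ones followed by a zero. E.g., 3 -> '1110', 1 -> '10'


Encode each number as n ones followed by a terminating 0:
  8 -> 111111110 (9 bits)
  5 -> 111110 (6 bits)
  4 -> 11110 (5 bits)
Total length = 9 + 6 + 5 = 20 bits.

Unary([8, 5, 4]) = 11111111011111011110 (20 bits)


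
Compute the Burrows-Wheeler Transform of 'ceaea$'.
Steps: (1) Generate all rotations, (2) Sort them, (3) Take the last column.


Rotations (sorted):
  0: $ceaea -> last char: a
  1: a$ceae -> last char: e
  2: aea$ce -> last char: e
  3: ceaea$ -> last char: $
  4: ea$cea -> last char: a
  5: eaea$c -> last char: c


BWT = aee$ac


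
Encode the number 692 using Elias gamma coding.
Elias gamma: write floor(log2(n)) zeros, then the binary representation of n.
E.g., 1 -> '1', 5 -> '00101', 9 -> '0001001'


num_bits = floor(log2(692)) + 1 = 10
leading_zeros = num_bits - 1 = 9
binary(692) = 1010110100

Elias gamma(692) = '000000000' + '1010110100' = 0000000001010110100 (19 bits)


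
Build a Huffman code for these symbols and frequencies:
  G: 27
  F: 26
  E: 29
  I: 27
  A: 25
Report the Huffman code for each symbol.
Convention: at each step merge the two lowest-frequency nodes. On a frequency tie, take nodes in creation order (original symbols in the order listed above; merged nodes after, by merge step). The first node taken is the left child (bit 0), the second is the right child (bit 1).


Huffman tree construction:
Step 1: Merge A(25) + F(26) = 51
Step 2: Merge G(27) + I(27) = 54
Step 3: Merge E(29) + (A+F)(51) = 80
Step 4: Merge (G+I)(54) + (E+(A+F))(80) = 134
Read each symbol's code off the tree from the root (left child = 0, right child = 1).

Codes:
  G: 00 (length 2)
  F: 111 (length 3)
  E: 10 (length 2)
  I: 01 (length 2)
  A: 110 (length 3)
Average code length: 319/134 = 2.3806 bits/symbol


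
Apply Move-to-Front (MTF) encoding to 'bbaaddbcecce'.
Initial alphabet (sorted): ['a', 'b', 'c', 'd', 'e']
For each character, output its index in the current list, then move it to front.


MTF encoding:
'b': index 1 in ['a', 'b', 'c', 'd', 'e'] -> ['b', 'a', 'c', 'd', 'e']
'b': index 0 in ['b', 'a', 'c', 'd', 'e'] -> ['b', 'a', 'c', 'd', 'e']
'a': index 1 in ['b', 'a', 'c', 'd', 'e'] -> ['a', 'b', 'c', 'd', 'e']
'a': index 0 in ['a', 'b', 'c', 'd', 'e'] -> ['a', 'b', 'c', 'd', 'e']
'd': index 3 in ['a', 'b', 'c', 'd', 'e'] -> ['d', 'a', 'b', 'c', 'e']
'd': index 0 in ['d', 'a', 'b', 'c', 'e'] -> ['d', 'a', 'b', 'c', 'e']
'b': index 2 in ['d', 'a', 'b', 'c', 'e'] -> ['b', 'd', 'a', 'c', 'e']
'c': index 3 in ['b', 'd', 'a', 'c', 'e'] -> ['c', 'b', 'd', 'a', 'e']
'e': index 4 in ['c', 'b', 'd', 'a', 'e'] -> ['e', 'c', 'b', 'd', 'a']
'c': index 1 in ['e', 'c', 'b', 'd', 'a'] -> ['c', 'e', 'b', 'd', 'a']
'c': index 0 in ['c', 'e', 'b', 'd', 'a'] -> ['c', 'e', 'b', 'd', 'a']
'e': index 1 in ['c', 'e', 'b', 'd', 'a'] -> ['e', 'c', 'b', 'd', 'a']


Output: [1, 0, 1, 0, 3, 0, 2, 3, 4, 1, 0, 1]


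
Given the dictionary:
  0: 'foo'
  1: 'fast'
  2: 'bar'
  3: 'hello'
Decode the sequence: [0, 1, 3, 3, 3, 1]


Look up each index in the dictionary:
  0 -> 'foo'
  1 -> 'fast'
  3 -> 'hello'
  3 -> 'hello'
  3 -> 'hello'
  1 -> 'fast'

Decoded: "foo fast hello hello hello fast"


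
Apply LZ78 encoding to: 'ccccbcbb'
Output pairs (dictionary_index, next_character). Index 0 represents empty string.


LZ78 encoding steps:
Dictionary: {0: ''}
Step 1: w='' (idx 0), next='c' -> output (0, 'c'), add 'c' as idx 1
Step 2: w='c' (idx 1), next='c' -> output (1, 'c'), add 'cc' as idx 2
Step 3: w='c' (idx 1), next='b' -> output (1, 'b'), add 'cb' as idx 3
Step 4: w='cb' (idx 3), next='b' -> output (3, 'b'), add 'cbb' as idx 4


Encoded: [(0, 'c'), (1, 'c'), (1, 'b'), (3, 'b')]


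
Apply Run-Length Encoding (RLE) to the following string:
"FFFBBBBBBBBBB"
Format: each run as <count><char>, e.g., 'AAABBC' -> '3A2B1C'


Scanning runs left to right:
  i=0: run of 'F' x 3 -> '3F'
  i=3: run of 'B' x 10 -> '10B'

RLE = 3F10B


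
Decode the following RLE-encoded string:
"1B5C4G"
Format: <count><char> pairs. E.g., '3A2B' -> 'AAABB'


Expanding each <count><char> pair:
  1B -> 'B'
  5C -> 'CCCCC'
  4G -> 'GGGG'

Decoded = BCCCCCGGGG


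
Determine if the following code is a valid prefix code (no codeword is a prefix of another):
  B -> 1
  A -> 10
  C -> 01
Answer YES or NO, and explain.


Checking each pair (does one codeword prefix another?):
  B='1' vs A='10': prefix -- VIOLATION

NO -- this is NOT a valid prefix code. B (1) is a prefix of A (10).


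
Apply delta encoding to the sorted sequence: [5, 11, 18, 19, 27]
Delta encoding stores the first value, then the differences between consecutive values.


First value: 5
Deltas:
  11 - 5 = 6
  18 - 11 = 7
  19 - 18 = 1
  27 - 19 = 8


Delta encoded: [5, 6, 7, 1, 8]


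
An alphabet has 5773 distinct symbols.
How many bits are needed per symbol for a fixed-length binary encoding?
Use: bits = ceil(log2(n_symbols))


log2(5773) = 12.4951
Bracket: 2^12 = 4096 < 5773 <= 2^13 = 8192
So ceil(log2(5773)) = 13

bits = ceil(log2(5773)) = ceil(12.4951) = 13 bits


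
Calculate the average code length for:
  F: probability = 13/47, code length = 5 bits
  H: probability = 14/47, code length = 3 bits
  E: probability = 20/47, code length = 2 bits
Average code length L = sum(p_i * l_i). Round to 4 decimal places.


Weighted contributions p_i * l_i:
  F: (13/47) * 5 = 65/47
  H: (14/47) * 3 = 42/47
  E: (20/47) * 2 = 40/47
Sum = (65 + 42 + 40)/47 = 147/47

L = 147/47 = 3.1277 bits/symbol


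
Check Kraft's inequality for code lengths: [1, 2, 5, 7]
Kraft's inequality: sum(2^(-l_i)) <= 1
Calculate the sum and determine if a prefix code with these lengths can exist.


Sum = 2^(-1) + 2^(-2) + 2^(-5) + 2^(-7)
    = 0.5 + 0.25 + 0.03125 + 0.0078125
    = 101/128 = 0.7890625
Since 0.7890625 <= 1, Kraft's inequality IS satisfied.
A prefix code with these lengths CAN exist.

Kraft sum = 0.7890625. Satisfied.


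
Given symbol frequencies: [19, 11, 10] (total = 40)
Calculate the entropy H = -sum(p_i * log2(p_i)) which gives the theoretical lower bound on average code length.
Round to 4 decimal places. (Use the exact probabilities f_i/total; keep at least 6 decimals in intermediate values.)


Per-symbol terms -p_i * log2(p_i) with p_i = f_i/40:
  p = 19/40 = 0.475000: log2(p) = -1.074001, -p*log2(p) = 0.510150
  p = 11/40 = 0.275000: log2(p) = -1.862496, -p*log2(p) = 0.512187
  p = 10/40 = 0.250000: log2(p) = -2.000000, -p*log2(p) = 0.500000
H = 0.510150 + 0.512187 + 0.500000 = 1.522337

H = 1.5223 bits/symbol


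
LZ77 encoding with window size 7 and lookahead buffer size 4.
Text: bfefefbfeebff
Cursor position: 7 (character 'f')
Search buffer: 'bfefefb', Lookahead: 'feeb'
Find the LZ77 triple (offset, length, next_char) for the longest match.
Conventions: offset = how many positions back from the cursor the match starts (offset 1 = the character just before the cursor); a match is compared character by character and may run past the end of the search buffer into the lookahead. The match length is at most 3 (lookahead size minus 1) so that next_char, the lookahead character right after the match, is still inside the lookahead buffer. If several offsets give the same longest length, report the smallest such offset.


Try each offset into the search buffer:
  offset=1 (pos 6, char 'b'): match length 0
  offset=2 (pos 5, char 'f'): match length 1
  offset=3 (pos 4, char 'e'): match length 0
  offset=4 (pos 3, char 'f'): match length 2
  offset=5 (pos 2, char 'e'): match length 0
  offset=6 (pos 1, char 'f'): match length 2
  offset=7 (pos 0, char 'b'): match length 0
Longest match has length 2, found at offsets 4, 6; take the smallest, offset 4.
next_char = character at position 7 + 2 = 9 -> 'e'

Best match: offset=4, length=2 (matching 'fe' starting at position 3)
LZ77 triple: (4, 2, 'e')


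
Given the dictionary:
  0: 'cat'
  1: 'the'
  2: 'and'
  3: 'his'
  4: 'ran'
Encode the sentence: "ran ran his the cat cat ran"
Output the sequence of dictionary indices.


Look up each word in the dictionary:
  'ran' -> 4
  'ran' -> 4
  'his' -> 3
  'the' -> 1
  'cat' -> 0
  'cat' -> 0
  'ran' -> 4

Encoded: [4, 4, 3, 1, 0, 0, 4]


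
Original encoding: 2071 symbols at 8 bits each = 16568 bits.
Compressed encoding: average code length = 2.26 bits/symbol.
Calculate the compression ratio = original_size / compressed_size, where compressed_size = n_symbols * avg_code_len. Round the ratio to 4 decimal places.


original_size = n_symbols * orig_bits = 2071 * 8 = 16568 bits
compressed_size = n_symbols * avg_code_len = 2071 * 2.26 = 4680.46 bits
ratio = original_size / compressed_size = 16568 / 4680.46 = 3.5398

Compression ratio = 3.5398


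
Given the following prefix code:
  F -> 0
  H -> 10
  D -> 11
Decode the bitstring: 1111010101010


Decoding step by step:
Bits 11 -> D
Bits 11 -> D
Bits 0 -> F
Bits 10 -> H
Bits 10 -> H
Bits 10 -> H
Bits 10 -> H


Decoded message: DDFHHHH


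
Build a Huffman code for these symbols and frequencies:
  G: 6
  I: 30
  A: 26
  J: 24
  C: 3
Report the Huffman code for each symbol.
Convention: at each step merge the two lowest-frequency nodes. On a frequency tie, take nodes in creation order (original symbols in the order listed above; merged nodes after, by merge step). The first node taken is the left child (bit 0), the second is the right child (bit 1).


Huffman tree construction:
Step 1: Merge C(3) + G(6) = 9
Step 2: Merge (C+G)(9) + J(24) = 33
Step 3: Merge A(26) + I(30) = 56
Step 4: Merge ((C+G)+J)(33) + (A+I)(56) = 89
Read each symbol's code off the tree from the root (left child = 0, right child = 1).

Codes:
  G: 001 (length 3)
  I: 11 (length 2)
  A: 10 (length 2)
  J: 01 (length 2)
  C: 000 (length 3)
Average code length: 187/89 = 2.1011 bits/symbol


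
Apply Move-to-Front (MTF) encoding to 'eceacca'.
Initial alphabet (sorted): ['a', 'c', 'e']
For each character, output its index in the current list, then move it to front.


MTF encoding:
'e': index 2 in ['a', 'c', 'e'] -> ['e', 'a', 'c']
'c': index 2 in ['e', 'a', 'c'] -> ['c', 'e', 'a']
'e': index 1 in ['c', 'e', 'a'] -> ['e', 'c', 'a']
'a': index 2 in ['e', 'c', 'a'] -> ['a', 'e', 'c']
'c': index 2 in ['a', 'e', 'c'] -> ['c', 'a', 'e']
'c': index 0 in ['c', 'a', 'e'] -> ['c', 'a', 'e']
'a': index 1 in ['c', 'a', 'e'] -> ['a', 'c', 'e']


Output: [2, 2, 1, 2, 2, 0, 1]


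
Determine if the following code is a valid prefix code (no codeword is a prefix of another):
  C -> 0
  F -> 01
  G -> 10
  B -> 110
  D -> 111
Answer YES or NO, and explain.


Checking each pair (does one codeword prefix another?):
  C='0' vs F='01': prefix -- VIOLATION

NO -- this is NOT a valid prefix code. C (0) is a prefix of F (01).


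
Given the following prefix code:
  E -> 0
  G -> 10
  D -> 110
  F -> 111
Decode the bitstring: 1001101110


Decoding step by step:
Bits 10 -> G
Bits 0 -> E
Bits 110 -> D
Bits 111 -> F
Bits 0 -> E


Decoded message: GEDFE


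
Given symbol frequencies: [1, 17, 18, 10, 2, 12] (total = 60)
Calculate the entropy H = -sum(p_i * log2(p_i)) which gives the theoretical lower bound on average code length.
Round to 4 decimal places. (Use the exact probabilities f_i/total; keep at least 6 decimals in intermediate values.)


Per-symbol terms -p_i * log2(p_i) with p_i = f_i/60:
  p = 1/60 = 0.016667: log2(p) = -5.906891, -p*log2(p) = 0.098448
  p = 17/60 = 0.283333: log2(p) = -1.819428, -p*log2(p) = 0.515505
  p = 18/60 = 0.300000: log2(p) = -1.736966, -p*log2(p) = 0.521090
  p = 10/60 = 0.166667: log2(p) = -2.584963, -p*log2(p) = 0.430827
  p = 2/60 = 0.033333: log2(p) = -4.906891, -p*log2(p) = 0.163563
  p = 12/60 = 0.200000: log2(p) = -2.321928, -p*log2(p) = 0.464386
H = 0.098448 + 0.515505 + 0.521090 + 0.430827 + 0.163563 + 0.464386 = 2.193819

H = 2.1938 bits/symbol


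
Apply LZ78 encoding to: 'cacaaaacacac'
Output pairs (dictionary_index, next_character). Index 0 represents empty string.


LZ78 encoding steps:
Dictionary: {0: ''}
Step 1: w='' (idx 0), next='c' -> output (0, 'c'), add 'c' as idx 1
Step 2: w='' (idx 0), next='a' -> output (0, 'a'), add 'a' as idx 2
Step 3: w='c' (idx 1), next='a' -> output (1, 'a'), add 'ca' as idx 3
Step 4: w='a' (idx 2), next='a' -> output (2, 'a'), add 'aa' as idx 4
Step 5: w='a' (idx 2), next='c' -> output (2, 'c'), add 'ac' as idx 5
Step 6: w='ac' (idx 5), next='a' -> output (5, 'a'), add 'aca' as idx 6
Step 7: w='c' (idx 1), end of input -> output (1, '')


Encoded: [(0, 'c'), (0, 'a'), (1, 'a'), (2, 'a'), (2, 'c'), (5, 'a'), (1, '')]


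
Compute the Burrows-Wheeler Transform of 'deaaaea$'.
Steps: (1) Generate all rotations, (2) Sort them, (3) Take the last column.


Rotations (sorted):
  0: $deaaaea -> last char: a
  1: a$deaaae -> last char: e
  2: aaaea$de -> last char: e
  3: aaea$dea -> last char: a
  4: aea$deaa -> last char: a
  5: deaaaea$ -> last char: $
  6: ea$deaaa -> last char: a
  7: eaaaea$d -> last char: d


BWT = aeeaa$ad


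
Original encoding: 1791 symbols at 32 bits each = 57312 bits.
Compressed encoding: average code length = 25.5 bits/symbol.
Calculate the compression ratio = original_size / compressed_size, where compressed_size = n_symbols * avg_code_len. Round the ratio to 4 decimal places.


original_size = n_symbols * orig_bits = 1791 * 32 = 57312 bits
compressed_size = n_symbols * avg_code_len = 1791 * 25.5 = 45670.5 bits
ratio = original_size / compressed_size = 57312 / 45670.5 = 1.2549

Compression ratio = 1.2549
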